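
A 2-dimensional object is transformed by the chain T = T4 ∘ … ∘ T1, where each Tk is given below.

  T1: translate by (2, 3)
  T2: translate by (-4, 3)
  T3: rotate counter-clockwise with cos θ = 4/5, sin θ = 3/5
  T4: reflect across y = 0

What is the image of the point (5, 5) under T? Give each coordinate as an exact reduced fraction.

T(p) = (-21/5, -53/5)

T1 translate by (2, 3): (5, 5) → (7, 8)
T2 translate by (-4, 3): (7, 8) → (3, 11)
T3 rotate counter-clockwise with cos θ = 4/5, sin θ = 3/5: (3, 11) → (-21/5, 53/5)
T4 reflect across y = 0: (-21/5, 53/5) → (-21/5, -53/5)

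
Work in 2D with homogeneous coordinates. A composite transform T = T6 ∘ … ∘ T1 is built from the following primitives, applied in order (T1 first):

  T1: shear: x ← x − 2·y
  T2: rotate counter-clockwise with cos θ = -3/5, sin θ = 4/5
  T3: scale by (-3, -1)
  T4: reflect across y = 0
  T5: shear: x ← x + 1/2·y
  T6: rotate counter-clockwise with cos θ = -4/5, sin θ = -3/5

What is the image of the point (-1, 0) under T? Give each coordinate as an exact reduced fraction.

T(p) = (32/25, 49/25)

T1 shear: x ← x − 2·y: (-1, 0) → (-1, 0)
T2 rotate counter-clockwise with cos θ = -3/5, sin θ = 4/5: (-1, 0) → (3/5, -4/5)
T3 scale by (-3, -1): (3/5, -4/5) → (-9/5, 4/5)
T4 reflect across y = 0: (-9/5, 4/5) → (-9/5, -4/5)
T5 shear: x ← x + 1/2·y: (-9/5, -4/5) → (-11/5, -4/5)
T6 rotate counter-clockwise with cos θ = -4/5, sin θ = -3/5: (-11/5, -4/5) → (32/25, 49/25)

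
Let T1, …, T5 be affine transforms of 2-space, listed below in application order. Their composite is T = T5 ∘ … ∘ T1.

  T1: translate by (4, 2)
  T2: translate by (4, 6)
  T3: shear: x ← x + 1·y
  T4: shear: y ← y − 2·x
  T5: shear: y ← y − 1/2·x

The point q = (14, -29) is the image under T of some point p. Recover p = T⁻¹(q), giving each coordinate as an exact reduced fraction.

T1 = [1 0 4; 0 1 2; 0 0 1]
T2·T1 = [1 0 8; 0 1 8; 0 0 1]
T3·…·T1 = [1 1 16; 0 1 8; 0 0 1]
T4·…·T1 = [1 1 16; -2 -1 -24; 0 0 1]
T5·…·T1 = [1 1 16; -5/2 -3/2 -32; 0 0 1]
det M = 1; M⁻¹ = [-3/2 -1 -8; 5/2 1 -8; 0 0 1]
M⁻¹ · (14, -29)ᵀ = (0, -2)ᵀ

p = (0, -2)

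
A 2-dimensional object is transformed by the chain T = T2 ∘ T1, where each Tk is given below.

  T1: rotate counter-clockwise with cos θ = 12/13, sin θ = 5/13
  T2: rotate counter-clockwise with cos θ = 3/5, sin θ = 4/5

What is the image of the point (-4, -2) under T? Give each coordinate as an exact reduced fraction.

T1 rotate counter-clockwise with cos θ = 12/13, sin θ = 5/13: (-4, -2) → (-38/13, -44/13)
T2 rotate counter-clockwise with cos θ = 3/5, sin θ = 4/5: (-38/13, -44/13) → (62/65, -284/65)

T(p) = (62/65, -284/65)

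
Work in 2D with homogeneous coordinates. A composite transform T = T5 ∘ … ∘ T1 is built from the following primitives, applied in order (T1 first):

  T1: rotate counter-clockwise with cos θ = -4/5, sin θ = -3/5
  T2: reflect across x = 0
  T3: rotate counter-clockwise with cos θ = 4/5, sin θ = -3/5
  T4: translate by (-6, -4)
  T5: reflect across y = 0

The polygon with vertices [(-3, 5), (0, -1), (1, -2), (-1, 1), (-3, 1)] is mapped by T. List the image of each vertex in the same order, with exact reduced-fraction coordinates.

T1 rotate counter-clockwise with cos θ = -4/5, sin θ = -3/5: (-3, 5) → (27/5, -11/5); (0, -1) → (-3/5, 4/5); (1, -2) → (-2, 1); (-1, 1) → (7/5, -1/5); (-3, 1) → (3, 1)
T2 reflect across x = 0: (27/5, -11/5) → (-27/5, -11/5); (-3/5, 4/5) → (3/5, 4/5); (-2, 1) → (2, 1); (7/5, -1/5) → (-7/5, -1/5); (3, 1) → (-3, 1)
T3 rotate counter-clockwise with cos θ = 4/5, sin θ = -3/5: (-27/5, -11/5) → (-141/25, 37/25); (3/5, 4/5) → (24/25, 7/25); (2, 1) → (11/5, -2/5); (-7/5, -1/5) → (-31/25, 17/25); (-3, 1) → (-9/5, 13/5)
T4 translate by (-6, -4): (-141/25, 37/25) → (-291/25, -63/25); (24/25, 7/25) → (-126/25, -93/25); (11/5, -2/5) → (-19/5, -22/5); (-31/25, 17/25) → (-181/25, -83/25); (-9/5, 13/5) → (-39/5, -7/5)
T5 reflect across y = 0: (-291/25, -63/25) → (-291/25, 63/25); (-126/25, -93/25) → (-126/25, 93/25); (-19/5, -22/5) → (-19/5, 22/5); (-181/25, -83/25) → (-181/25, 83/25); (-39/5, -7/5) → (-39/5, 7/5)

image vertices: (-291/25, 63/25), (-126/25, 93/25), (-19/5, 22/5), (-181/25, 83/25), (-39/5, 7/5)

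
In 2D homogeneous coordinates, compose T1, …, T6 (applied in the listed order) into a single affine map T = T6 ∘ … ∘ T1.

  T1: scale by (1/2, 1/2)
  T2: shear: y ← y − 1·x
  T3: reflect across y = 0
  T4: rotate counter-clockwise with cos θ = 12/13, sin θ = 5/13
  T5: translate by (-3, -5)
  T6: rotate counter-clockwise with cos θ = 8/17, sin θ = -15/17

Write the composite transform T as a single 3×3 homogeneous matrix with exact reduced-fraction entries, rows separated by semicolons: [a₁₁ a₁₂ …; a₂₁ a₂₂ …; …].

T1 = [1/2 0 0; 0 1/2 0; 0 0 1]
T2·T1 = [1/2 0 0; -1/2 1/2 0; 0 0 1]
T3·…·T1 = [1/2 0 0; 1/2 -1/2 0; 0 0 1]
T4·…·T1 = [7/26 5/26 0; 17/26 -6/13 0; 0 0 1]
T5·…·T1 = [7/26 5/26 -3; 17/26 -6/13 -5; 0 0 1]
T6·…·T1 = [311/442 -70/221 -99/17; 31/442 -171/442 5/17; 0 0 1]

T = [311/442 -70/221 -99/17; 31/442 -171/442 5/17; 0 0 1]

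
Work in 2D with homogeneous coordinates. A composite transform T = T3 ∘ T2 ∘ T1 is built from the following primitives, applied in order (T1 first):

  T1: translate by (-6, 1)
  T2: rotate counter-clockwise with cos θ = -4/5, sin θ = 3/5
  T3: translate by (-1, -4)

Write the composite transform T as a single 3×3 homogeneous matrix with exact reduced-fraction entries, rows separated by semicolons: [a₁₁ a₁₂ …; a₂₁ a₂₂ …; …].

T1 = [1 0 -6; 0 1 1; 0 0 1]
T2·T1 = [-4/5 -3/5 21/5; 3/5 -4/5 -22/5; 0 0 1]
T3·…·T1 = [-4/5 -3/5 16/5; 3/5 -4/5 -42/5; 0 0 1]

T = [-4/5 -3/5 16/5; 3/5 -4/5 -42/5; 0 0 1]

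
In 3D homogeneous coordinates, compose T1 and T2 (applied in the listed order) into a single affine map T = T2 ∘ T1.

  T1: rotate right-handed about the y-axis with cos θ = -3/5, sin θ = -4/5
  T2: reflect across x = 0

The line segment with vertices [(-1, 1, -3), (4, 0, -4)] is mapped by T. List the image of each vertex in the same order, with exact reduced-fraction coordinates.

T1 rotate right-handed about the y-axis with cos θ = -3/5, sin θ = -4/5: (-1, 1, -3) → (3, 1, 1); (4, 0, -4) → (4/5, 0, 28/5)
T2 reflect across x = 0: (3, 1, 1) → (-3, 1, 1); (4/5, 0, 28/5) → (-4/5, 0, 28/5)

image vertices: (-3, 1, 1), (-4/5, 0, 28/5)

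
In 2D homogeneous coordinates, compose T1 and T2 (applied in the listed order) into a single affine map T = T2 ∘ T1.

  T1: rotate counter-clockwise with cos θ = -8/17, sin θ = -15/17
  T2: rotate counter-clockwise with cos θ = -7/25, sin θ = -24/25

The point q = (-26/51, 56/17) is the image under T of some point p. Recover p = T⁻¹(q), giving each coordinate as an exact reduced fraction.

T1 = [-8/17 15/17 0; -15/17 -8/17 0; 0 0 1]
T2·T1 = [-304/425 -297/425 0; 297/425 -304/425 0; 0 0 1]
det M = 1; M⁻¹ = [-304/425 297/425 0; -297/425 -304/425 0; 0 0 1]
M⁻¹ · (-26/51, 56/17)ᵀ = (8/3, -2)ᵀ

p = (8/3, -2)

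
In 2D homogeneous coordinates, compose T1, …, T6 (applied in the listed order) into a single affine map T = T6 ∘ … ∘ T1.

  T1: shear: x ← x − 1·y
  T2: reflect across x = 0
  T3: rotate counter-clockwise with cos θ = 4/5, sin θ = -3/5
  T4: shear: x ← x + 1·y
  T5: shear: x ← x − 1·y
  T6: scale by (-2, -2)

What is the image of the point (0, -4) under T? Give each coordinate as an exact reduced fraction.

T(p) = (56/5, 8/5)

T1 shear: x ← x − 1·y: (0, -4) → (4, -4)
T2 reflect across x = 0: (4, -4) → (-4, -4)
T3 rotate counter-clockwise with cos θ = 4/5, sin θ = -3/5: (-4, -4) → (-28/5, -4/5)
T4 shear: x ← x + 1·y: (-28/5, -4/5) → (-32/5, -4/5)
T5 shear: x ← x − 1·y: (-32/5, -4/5) → (-28/5, -4/5)
T6 scale by (-2, -2): (-28/5, -4/5) → (56/5, 8/5)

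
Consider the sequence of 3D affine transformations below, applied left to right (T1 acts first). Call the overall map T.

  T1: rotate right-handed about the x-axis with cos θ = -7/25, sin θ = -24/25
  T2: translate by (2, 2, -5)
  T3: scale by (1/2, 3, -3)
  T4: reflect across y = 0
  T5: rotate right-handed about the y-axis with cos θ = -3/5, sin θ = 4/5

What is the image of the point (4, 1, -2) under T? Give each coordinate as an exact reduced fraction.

T(p) = (279/25, 3/5, -303/25)

T1 rotate right-handed about the x-axis with cos θ = -7/25, sin θ = -24/25: (4, 1, -2) → (4, -11/5, -2/5)
T2 translate by (2, 2, -5): (4, -11/5, -2/5) → (6, -1/5, -27/5)
T3 scale by (1/2, 3, -3): (6, -1/5, -27/5) → (3, -3/5, 81/5)
T4 reflect across y = 0: (3, -3/5, 81/5) → (3, 3/5, 81/5)
T5 rotate right-handed about the y-axis with cos θ = -3/5, sin θ = 4/5: (3, 3/5, 81/5) → (279/25, 3/5, -303/25)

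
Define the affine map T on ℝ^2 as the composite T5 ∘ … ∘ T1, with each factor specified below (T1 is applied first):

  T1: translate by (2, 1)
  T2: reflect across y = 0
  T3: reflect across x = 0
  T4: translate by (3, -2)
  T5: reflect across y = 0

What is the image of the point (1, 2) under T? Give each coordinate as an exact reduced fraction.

T1 translate by (2, 1): (1, 2) → (3, 3)
T2 reflect across y = 0: (3, 3) → (3, -3)
T3 reflect across x = 0: (3, -3) → (-3, -3)
T4 translate by (3, -2): (-3, -3) → (0, -5)
T5 reflect across y = 0: (0, -5) → (0, 5)

T(p) = (0, 5)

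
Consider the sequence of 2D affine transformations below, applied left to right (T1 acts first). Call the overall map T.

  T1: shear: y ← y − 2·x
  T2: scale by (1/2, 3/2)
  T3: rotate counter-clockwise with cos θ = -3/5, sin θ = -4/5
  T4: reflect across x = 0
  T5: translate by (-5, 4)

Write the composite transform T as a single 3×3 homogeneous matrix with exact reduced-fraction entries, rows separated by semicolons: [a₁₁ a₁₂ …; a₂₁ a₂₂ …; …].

T1 = [1 0 0; -2 1 0; 0 0 1]
T2·T1 = [1/2 0 0; -3 3/2 0; 0 0 1]
T3·…·T1 = [-27/10 6/5 0; 7/5 -9/10 0; 0 0 1]
T4·…·T1 = [27/10 -6/5 0; 7/5 -9/10 0; 0 0 1]
T5·…·T1 = [27/10 -6/5 -5; 7/5 -9/10 4; 0 0 1]

T = [27/10 -6/5 -5; 7/5 -9/10 4; 0 0 1]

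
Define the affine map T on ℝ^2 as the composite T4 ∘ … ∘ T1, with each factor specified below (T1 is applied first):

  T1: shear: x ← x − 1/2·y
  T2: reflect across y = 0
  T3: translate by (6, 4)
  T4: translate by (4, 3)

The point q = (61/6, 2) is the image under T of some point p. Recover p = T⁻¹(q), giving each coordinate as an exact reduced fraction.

T1 = [1 -1/2 0; 0 1 0; 0 0 1]
T2·T1 = [1 -1/2 0; 0 -1 0; 0 0 1]
T3·…·T1 = [1 -1/2 6; 0 -1 4; 0 0 1]
T4·…·T1 = [1 -1/2 10; 0 -1 7; 0 0 1]
det M = -1; M⁻¹ = [1 -1/2 -13/2; 0 -1 7; 0 0 1]
M⁻¹ · (61/6, 2)ᵀ = (8/3, 5)ᵀ

p = (8/3, 5)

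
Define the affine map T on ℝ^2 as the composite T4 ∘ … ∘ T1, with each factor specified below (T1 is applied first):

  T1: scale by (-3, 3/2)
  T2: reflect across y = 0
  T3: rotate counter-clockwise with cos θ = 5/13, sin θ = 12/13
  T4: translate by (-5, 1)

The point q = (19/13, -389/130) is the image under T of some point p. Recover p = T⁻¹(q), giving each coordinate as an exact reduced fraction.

T1 = [-3 0 0; 0 3/2 0; 0 0 1]
T2·T1 = [-3 0 0; 0 -3/2 0; 0 0 1]
T3·…·T1 = [-15/13 18/13 0; -36/13 -15/26 0; 0 0 1]
T4·…·T1 = [-15/13 18/13 -5; -36/13 -15/26 1; 0 0 1]
det M = 9/2; M⁻¹ = [-5/39 -4/13 -1/3; 8/13 -10/39 10/3; 0 0 1]
M⁻¹ · (19/13, -389/130)ᵀ = (2/5, 5)ᵀ

p = (2/5, 5)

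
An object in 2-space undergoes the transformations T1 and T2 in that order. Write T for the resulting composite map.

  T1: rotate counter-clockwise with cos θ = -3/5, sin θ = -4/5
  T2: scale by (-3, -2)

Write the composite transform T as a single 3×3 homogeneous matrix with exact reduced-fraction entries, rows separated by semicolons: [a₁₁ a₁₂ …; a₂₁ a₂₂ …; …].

T1 = [-3/5 4/5 0; -4/5 -3/5 0; 0 0 1]
T2·T1 = [9/5 -12/5 0; 8/5 6/5 0; 0 0 1]

T = [9/5 -12/5 0; 8/5 6/5 0; 0 0 1]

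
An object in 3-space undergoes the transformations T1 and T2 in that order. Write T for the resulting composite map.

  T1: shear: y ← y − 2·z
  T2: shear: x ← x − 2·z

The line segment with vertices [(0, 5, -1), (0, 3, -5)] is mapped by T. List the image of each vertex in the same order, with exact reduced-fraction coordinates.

image vertices: (2, 7, -1), (10, 13, -5)

T1 shear: y ← y − 2·z: (0, 5, -1) → (0, 7, -1); (0, 3, -5) → (0, 13, -5)
T2 shear: x ← x − 2·z: (0, 7, -1) → (2, 7, -1); (0, 13, -5) → (10, 13, -5)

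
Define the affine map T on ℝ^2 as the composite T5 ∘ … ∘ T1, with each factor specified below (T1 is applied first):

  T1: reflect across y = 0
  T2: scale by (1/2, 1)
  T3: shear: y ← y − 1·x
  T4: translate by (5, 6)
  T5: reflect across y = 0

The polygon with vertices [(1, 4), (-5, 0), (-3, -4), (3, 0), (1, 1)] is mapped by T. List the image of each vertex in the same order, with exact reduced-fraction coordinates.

T1 reflect across y = 0: (1, 4) → (1, -4); (-5, 0) → (-5, 0); (-3, -4) → (-3, 4); (3, 0) → (3, 0); (1, 1) → (1, -1)
T2 scale by (1/2, 1): (1, -4) → (1/2, -4); (-5, 0) → (-5/2, 0); (-3, 4) → (-3/2, 4); (3, 0) → (3/2, 0); (1, -1) → (1/2, -1)
T3 shear: y ← y − 1·x: (1/2, -4) → (1/2, -9/2); (-5/2, 0) → (-5/2, 5/2); (-3/2, 4) → (-3/2, 11/2); (3/2, 0) → (3/2, -3/2); (1/2, -1) → (1/2, -3/2)
T4 translate by (5, 6): (1/2, -9/2) → (11/2, 3/2); (-5/2, 5/2) → (5/2, 17/2); (-3/2, 11/2) → (7/2, 23/2); (3/2, -3/2) → (13/2, 9/2); (1/2, -3/2) → (11/2, 9/2)
T5 reflect across y = 0: (11/2, 3/2) → (11/2, -3/2); (5/2, 17/2) → (5/2, -17/2); (7/2, 23/2) → (7/2, -23/2); (13/2, 9/2) → (13/2, -9/2); (11/2, 9/2) → (11/2, -9/2)

image vertices: (11/2, -3/2), (5/2, -17/2), (7/2, -23/2), (13/2, -9/2), (11/2, -9/2)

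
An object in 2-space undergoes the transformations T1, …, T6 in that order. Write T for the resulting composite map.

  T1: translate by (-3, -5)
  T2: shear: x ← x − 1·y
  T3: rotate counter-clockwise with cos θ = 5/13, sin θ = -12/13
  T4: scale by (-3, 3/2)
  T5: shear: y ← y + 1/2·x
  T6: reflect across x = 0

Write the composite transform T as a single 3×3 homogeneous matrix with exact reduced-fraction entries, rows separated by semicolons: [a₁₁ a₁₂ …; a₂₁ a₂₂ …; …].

T1 = [1 0 -3; 0 1 -5; 0 0 1]
T2·T1 = [1 -1 2; 0 1 -5; 0 0 1]
T3·…·T1 = [5/13 7/13 -50/13; -12/13 17/13 -49/13; 0 0 1]
T4·…·T1 = [-15/13 -21/13 150/13; -18/13 51/26 -147/26; 0 0 1]
T5·…·T1 = [-15/13 -21/13 150/13; -51/26 15/13 3/26; 0 0 1]
T6·…·T1 = [15/13 21/13 -150/13; -51/26 15/13 3/26; 0 0 1]

T = [15/13 21/13 -150/13; -51/26 15/13 3/26; 0 0 1]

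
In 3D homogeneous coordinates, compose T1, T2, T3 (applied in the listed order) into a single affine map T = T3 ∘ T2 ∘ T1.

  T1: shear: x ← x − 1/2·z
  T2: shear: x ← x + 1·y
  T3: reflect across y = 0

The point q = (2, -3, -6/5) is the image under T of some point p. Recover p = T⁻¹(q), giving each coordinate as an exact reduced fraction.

T1 = [1 0 -1/2 0; 0 1 0 0; 0 0 1 0; 0 0 0 1]
T2·T1 = [1 1 -1/2 0; 0 1 0 0; 0 0 1 0; 0 0 0 1]
T3·…·T1 = [1 1 -1/2 0; 0 -1 0 0; 0 0 1 0; 0 0 0 1]
det M = -1; M⁻¹ = [1 1 1/2 0; 0 -1 0 0; 0 0 1 0; 0 0 0 1]
M⁻¹ · (2, -3, -6/5)ᵀ = (-8/5, 3, -6/5)ᵀ

p = (-8/5, 3, -6/5)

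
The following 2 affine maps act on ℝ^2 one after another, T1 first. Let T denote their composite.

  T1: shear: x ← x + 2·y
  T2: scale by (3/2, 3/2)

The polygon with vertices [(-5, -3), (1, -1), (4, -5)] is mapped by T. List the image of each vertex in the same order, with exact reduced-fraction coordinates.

T1 shear: x ← x + 2·y: (-5, -3) → (-11, -3); (1, -1) → (-1, -1); (4, -5) → (-6, -5)
T2 scale by (3/2, 3/2): (-11, -3) → (-33/2, -9/2); (-1, -1) → (-3/2, -3/2); (-6, -5) → (-9, -15/2)

image vertices: (-33/2, -9/2), (-3/2, -3/2), (-9, -15/2)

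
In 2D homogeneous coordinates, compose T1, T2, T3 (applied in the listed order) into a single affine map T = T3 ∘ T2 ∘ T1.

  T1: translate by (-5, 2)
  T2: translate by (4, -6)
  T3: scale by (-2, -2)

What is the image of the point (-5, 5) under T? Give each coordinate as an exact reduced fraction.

T1 translate by (-5, 2): (-5, 5) → (-10, 7)
T2 translate by (4, -6): (-10, 7) → (-6, 1)
T3 scale by (-2, -2): (-6, 1) → (12, -2)

T(p) = (12, -2)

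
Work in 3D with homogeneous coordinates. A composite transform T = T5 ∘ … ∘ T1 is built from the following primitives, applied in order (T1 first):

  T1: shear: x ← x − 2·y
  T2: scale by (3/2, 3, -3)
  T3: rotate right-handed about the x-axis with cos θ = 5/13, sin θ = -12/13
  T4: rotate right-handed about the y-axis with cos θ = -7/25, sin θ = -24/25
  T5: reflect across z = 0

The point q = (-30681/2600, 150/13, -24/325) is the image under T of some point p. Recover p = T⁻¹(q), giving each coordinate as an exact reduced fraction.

p = (-7/4, -2, -5)

T1 = [1 -2 0 0; 0 1 0 0; 0 0 1 0; 0 0 0 1]
T2·T1 = [3/2 -3 0 0; 0 3 0 0; 0 0 -3 0; 0 0 0 1]
T3·…·T1 = [3/2 -3 0 0; 0 15/13 -36/13 0; 0 -36/13 -15/13 0; 0 0 0 1]
T4·…·T1 = [-21/50 1137/325 72/65 0; 0 15/13 -36/13 0; 36/25 -684/325 21/65 0; 0 0 0 1]
T5·…·T1 = [-21/50 1137/325 72/65 0; 0 15/13 -36/13 0; -36/25 684/325 -21/65 0; 0 0 0 1]
det M = 27/2; M⁻¹ = [394/975 10/39 -264/325 0; 96/325 5/39 -28/325 0; 8/65 -4/13 -7/195 0; 0 0 0 1]
M⁻¹ · (-30681/2600, 150/13, -24/325)ᵀ = (-7/4, -2, -5)ᵀ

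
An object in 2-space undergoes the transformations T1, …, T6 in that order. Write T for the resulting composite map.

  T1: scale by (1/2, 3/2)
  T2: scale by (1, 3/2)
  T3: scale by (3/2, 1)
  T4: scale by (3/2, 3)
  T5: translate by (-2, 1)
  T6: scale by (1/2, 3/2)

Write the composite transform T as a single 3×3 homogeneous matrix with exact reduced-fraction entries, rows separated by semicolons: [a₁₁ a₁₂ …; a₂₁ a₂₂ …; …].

T = [9/16 0 -1; 0 81/8 3/2; 0 0 1]

T1 = [1/2 0 0; 0 3/2 0; 0 0 1]
T2·T1 = [1/2 0 0; 0 9/4 0; 0 0 1]
T3·…·T1 = [3/4 0 0; 0 9/4 0; 0 0 1]
T4·…·T1 = [9/8 0 0; 0 27/4 0; 0 0 1]
T5·…·T1 = [9/8 0 -2; 0 27/4 1; 0 0 1]
T6·…·T1 = [9/16 0 -1; 0 81/8 3/2; 0 0 1]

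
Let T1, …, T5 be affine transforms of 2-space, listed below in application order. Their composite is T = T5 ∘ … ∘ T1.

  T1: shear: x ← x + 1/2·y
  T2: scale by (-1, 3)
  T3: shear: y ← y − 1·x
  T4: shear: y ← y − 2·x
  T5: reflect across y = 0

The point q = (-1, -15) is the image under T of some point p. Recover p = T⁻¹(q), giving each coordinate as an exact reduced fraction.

p = (-1, 4)

T1 = [1 1/2 0; 0 1 0; 0 0 1]
T2·T1 = [-1 -1/2 0; 0 3 0; 0 0 1]
T3·…·T1 = [-1 -1/2 0; 1 7/2 0; 0 0 1]
T4·…·T1 = [-1 -1/2 0; 3 9/2 0; 0 0 1]
T5·…·T1 = [-1 -1/2 0; -3 -9/2 0; 0 0 1]
det M = 3; M⁻¹ = [-3/2 1/6 0; 1 -1/3 0; 0 0 1]
M⁻¹ · (-1, -15)ᵀ = (-1, 4)ᵀ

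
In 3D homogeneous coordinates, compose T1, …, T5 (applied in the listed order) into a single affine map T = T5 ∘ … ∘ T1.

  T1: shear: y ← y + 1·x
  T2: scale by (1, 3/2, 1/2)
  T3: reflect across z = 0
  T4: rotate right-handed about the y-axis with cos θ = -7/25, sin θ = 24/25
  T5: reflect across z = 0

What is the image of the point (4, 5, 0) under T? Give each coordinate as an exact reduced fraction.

T1 shear: y ← y + 1·x: (4, 5, 0) → (4, 9, 0)
T2 scale by (1, 3/2, 1/2): (4, 9, 0) → (4, 27/2, 0)
T3 reflect across z = 0: (4, 27/2, 0) → (4, 27/2, 0)
T4 rotate right-handed about the y-axis with cos θ = -7/25, sin θ = 24/25: (4, 27/2, 0) → (-28/25, 27/2, -96/25)
T5 reflect across z = 0: (-28/25, 27/2, -96/25) → (-28/25, 27/2, 96/25)

T(p) = (-28/25, 27/2, 96/25)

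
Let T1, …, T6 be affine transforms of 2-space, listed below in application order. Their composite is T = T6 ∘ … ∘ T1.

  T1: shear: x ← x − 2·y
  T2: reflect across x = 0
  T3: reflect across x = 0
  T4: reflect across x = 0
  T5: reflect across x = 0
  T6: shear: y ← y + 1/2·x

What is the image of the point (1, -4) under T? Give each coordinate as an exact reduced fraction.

T(p) = (9, 1/2)

T1 shear: x ← x − 2·y: (1, -4) → (9, -4)
T2 reflect across x = 0: (9, -4) → (-9, -4)
T3 reflect across x = 0: (-9, -4) → (9, -4)
T4 reflect across x = 0: (9, -4) → (-9, -4)
T5 reflect across x = 0: (-9, -4) → (9, -4)
T6 shear: y ← y + 1/2·x: (9, -4) → (9, 1/2)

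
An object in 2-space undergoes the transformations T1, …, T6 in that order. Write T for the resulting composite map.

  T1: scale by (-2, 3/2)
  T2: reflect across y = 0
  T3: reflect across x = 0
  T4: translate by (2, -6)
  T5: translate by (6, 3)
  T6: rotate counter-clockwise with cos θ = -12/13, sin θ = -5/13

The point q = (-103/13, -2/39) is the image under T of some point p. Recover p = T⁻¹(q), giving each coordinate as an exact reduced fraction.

p = (-1/3, 0)

T1 = [-2 0 0; 0 3/2 0; 0 0 1]
T2·T1 = [-2 0 0; 0 -3/2 0; 0 0 1]
T3·…·T1 = [2 0 0; 0 -3/2 0; 0 0 1]
T4·…·T1 = [2 0 2; 0 -3/2 -6; 0 0 1]
T5·…·T1 = [2 0 8; 0 -3/2 -3; 0 0 1]
T6·…·T1 = [-24/13 -15/26 -111/13; -10/13 18/13 -4/13; 0 0 1]
det M = -3; M⁻¹ = [-6/13 -5/26 -4; -10/39 8/13 -2; 0 0 1]
M⁻¹ · (-103/13, -2/39)ᵀ = (-1/3, 0)ᵀ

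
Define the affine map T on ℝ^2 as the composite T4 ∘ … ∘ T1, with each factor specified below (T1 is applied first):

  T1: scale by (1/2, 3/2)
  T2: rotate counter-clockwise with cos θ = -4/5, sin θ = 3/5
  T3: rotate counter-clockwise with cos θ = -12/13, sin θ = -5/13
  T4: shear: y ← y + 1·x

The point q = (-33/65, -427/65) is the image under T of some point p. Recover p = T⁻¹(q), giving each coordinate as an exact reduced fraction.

T1 = [1/2 0 0; 0 3/2 0; 0 0 1]
T2·T1 = [-2/5 -9/10 0; 3/10 -6/5 0; 0 0 1]
T3·…·T1 = [63/130 24/65 0; -8/65 189/130 0; 0 0 1]
T4·…·T1 = [63/130 24/65 0; 47/130 237/130 0; 0 0 1]
det M = 3/4; M⁻¹ = [158/65 -32/65 0; -94/195 42/65 0; 0 0 1]
M⁻¹ · (-33/65, -427/65)ᵀ = (2, -4)ᵀ

p = (2, -4)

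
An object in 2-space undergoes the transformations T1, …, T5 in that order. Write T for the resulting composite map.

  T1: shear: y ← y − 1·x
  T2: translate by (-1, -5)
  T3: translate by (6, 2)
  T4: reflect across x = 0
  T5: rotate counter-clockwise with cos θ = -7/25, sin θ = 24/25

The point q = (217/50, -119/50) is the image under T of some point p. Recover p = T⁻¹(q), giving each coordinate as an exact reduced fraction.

p = (-3/2, -2)

T1 = [1 0 0; -1 1 0; 0 0 1]
T2·T1 = [1 0 -1; -1 1 -5; 0 0 1]
T3·…·T1 = [1 0 5; -1 1 -3; 0 0 1]
T4·…·T1 = [-1 0 -5; -1 1 -3; 0 0 1]
T5·…·T1 = [31/25 -24/25 107/25; -17/25 -7/25 -99/25; 0 0 1]
det M = -1; M⁻¹ = [7/25 -24/25 -5; -17/25 -31/25 -2; 0 0 1]
M⁻¹ · (217/50, -119/50)ᵀ = (-3/2, -2)ᵀ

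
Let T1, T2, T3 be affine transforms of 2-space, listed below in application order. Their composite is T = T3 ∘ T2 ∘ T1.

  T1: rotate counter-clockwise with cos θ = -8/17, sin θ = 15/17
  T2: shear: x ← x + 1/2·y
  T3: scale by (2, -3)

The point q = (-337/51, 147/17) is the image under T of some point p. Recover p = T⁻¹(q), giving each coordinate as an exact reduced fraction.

T1 = [-8/17 -15/17 0; 15/17 -8/17 0; 0 0 1]
T2·T1 = [-1/34 -19/17 0; 15/17 -8/17 0; 0 0 1]
T3·…·T1 = [-1/17 -38/17 0; -45/17 24/17 0; 0 0 1]
det M = -6; M⁻¹ = [-4/17 -19/51 0; -15/34 1/102 0; 0 0 1]
M⁻¹ · (-337/51, 147/17)ᵀ = (-5/3, 3)ᵀ

p = (-5/3, 3)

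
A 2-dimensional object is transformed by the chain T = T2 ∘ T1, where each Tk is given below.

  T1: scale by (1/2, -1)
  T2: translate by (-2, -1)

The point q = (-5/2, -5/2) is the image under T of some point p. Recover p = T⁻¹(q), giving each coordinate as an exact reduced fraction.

T1 = [1/2 0 0; 0 -1 0; 0 0 1]
T2·T1 = [1/2 0 -2; 0 -1 -1; 0 0 1]
det M = -1/2; M⁻¹ = [2 0 4; 0 -1 -1; 0 0 1]
M⁻¹ · (-5/2, -5/2)ᵀ = (-1, 3/2)ᵀ

p = (-1, 3/2)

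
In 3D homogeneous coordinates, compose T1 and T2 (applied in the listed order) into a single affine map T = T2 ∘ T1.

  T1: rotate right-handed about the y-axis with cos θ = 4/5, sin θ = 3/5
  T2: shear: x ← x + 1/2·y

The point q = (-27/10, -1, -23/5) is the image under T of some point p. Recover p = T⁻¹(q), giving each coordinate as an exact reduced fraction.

p = (1, -1, -5)

T1 = [4/5 0 3/5 0; 0 1 0 0; -3/5 0 4/5 0; 0 0 0 1]
T2·T1 = [4/5 1/2 3/5 0; 0 1 0 0; -3/5 0 4/5 0; 0 0 0 1]
det M = 1; M⁻¹ = [4/5 -2/5 -3/5 0; 0 1 0 0; 3/5 -3/10 4/5 0; 0 0 0 1]
M⁻¹ · (-27/10, -1, -23/5)ᵀ = (1, -1, -5)ᵀ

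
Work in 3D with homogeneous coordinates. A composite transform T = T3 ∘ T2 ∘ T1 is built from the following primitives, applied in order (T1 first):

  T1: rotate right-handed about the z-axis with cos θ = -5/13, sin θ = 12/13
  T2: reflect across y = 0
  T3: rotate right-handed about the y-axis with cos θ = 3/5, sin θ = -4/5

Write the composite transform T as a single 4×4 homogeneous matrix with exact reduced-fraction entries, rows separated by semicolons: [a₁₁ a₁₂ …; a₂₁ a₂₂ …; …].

T1 = [-5/13 -12/13 0 0; 12/13 -5/13 0 0; 0 0 1 0; 0 0 0 1]
T2·T1 = [-5/13 -12/13 0 0; -12/13 5/13 0 0; 0 0 1 0; 0 0 0 1]
T3·…·T1 = [-3/13 -36/65 -4/5 0; -12/13 5/13 0 0; -4/13 -48/65 3/5 0; 0 0 0 1]

T = [-3/13 -36/65 -4/5 0; -12/13 5/13 0 0; -4/13 -48/65 3/5 0; 0 0 0 1]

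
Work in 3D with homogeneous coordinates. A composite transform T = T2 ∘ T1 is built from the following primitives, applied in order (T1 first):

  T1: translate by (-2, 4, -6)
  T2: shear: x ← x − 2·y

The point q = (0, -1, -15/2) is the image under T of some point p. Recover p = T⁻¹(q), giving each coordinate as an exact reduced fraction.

T1 = [1 0 0 -2; 0 1 0 4; 0 0 1 -6; 0 0 0 1]
T2·T1 = [1 -2 0 -10; 0 1 0 4; 0 0 1 -6; 0 0 0 1]
det M = 1; M⁻¹ = [1 2 0 2; 0 1 0 -4; 0 0 1 6; 0 0 0 1]
M⁻¹ · (0, -1, -15/2)ᵀ = (0, -5, -3/2)ᵀ

p = (0, -5, -3/2)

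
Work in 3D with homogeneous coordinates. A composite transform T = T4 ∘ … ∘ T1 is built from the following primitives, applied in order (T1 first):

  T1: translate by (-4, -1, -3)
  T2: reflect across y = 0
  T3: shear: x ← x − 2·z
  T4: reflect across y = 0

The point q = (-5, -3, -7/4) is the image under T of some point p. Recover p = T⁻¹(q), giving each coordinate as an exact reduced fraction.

T1 = [1 0 0 -4; 0 1 0 -1; 0 0 1 -3; 0 0 0 1]
T2·T1 = [1 0 0 -4; 0 -1 0 1; 0 0 1 -3; 0 0 0 1]
T3·…·T1 = [1 0 -2 2; 0 -1 0 1; 0 0 1 -3; 0 0 0 1]
T4·…·T1 = [1 0 -2 2; 0 1 0 -1; 0 0 1 -3; 0 0 0 1]
det M = 1; M⁻¹ = [1 0 2 4; 0 1 0 1; 0 0 1 3; 0 0 0 1]
M⁻¹ · (-5, -3, -7/4)ᵀ = (-9/2, -2, 5/4)ᵀ

p = (-9/2, -2, 5/4)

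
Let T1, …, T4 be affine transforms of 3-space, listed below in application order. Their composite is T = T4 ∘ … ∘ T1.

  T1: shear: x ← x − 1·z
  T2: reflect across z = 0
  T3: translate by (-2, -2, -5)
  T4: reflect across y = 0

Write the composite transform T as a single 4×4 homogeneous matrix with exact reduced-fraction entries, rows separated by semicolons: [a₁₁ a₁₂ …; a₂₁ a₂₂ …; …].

T1 = [1 0 -1 0; 0 1 0 0; 0 0 1 0; 0 0 0 1]
T2·T1 = [1 0 -1 0; 0 1 0 0; 0 0 -1 0; 0 0 0 1]
T3·…·T1 = [1 0 -1 -2; 0 1 0 -2; 0 0 -1 -5; 0 0 0 1]
T4·…·T1 = [1 0 -1 -2; 0 -1 0 2; 0 0 -1 -5; 0 0 0 1]

T = [1 0 -1 -2; 0 -1 0 2; 0 0 -1 -5; 0 0 0 1]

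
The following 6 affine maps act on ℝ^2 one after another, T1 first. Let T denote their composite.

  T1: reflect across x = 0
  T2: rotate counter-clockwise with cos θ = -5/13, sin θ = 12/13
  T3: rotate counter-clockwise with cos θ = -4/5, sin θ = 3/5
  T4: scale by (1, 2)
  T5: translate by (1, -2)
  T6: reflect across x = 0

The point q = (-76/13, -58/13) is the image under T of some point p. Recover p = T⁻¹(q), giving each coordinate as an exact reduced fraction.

p = (0, 5)

T1 = [-1 0 0; 0 1 0; 0 0 1]
T2·T1 = [5/13 -12/13 0; -12/13 -5/13 0; 0 0 1]
T3·…·T1 = [16/65 63/65 0; 63/65 -16/65 0; 0 0 1]
T4·…·T1 = [16/65 63/65 0; 126/65 -32/65 0; 0 0 1]
T5·…·T1 = [16/65 63/65 1; 126/65 -32/65 -2; 0 0 1]
T6·…·T1 = [-16/65 -63/65 -1; 126/65 -32/65 -2; 0 0 1]
det M = 2; M⁻¹ = [-16/65 63/130 47/65; -63/65 -8/65 -79/65; 0 0 1]
M⁻¹ · (-76/13, -58/13)ᵀ = (0, 5)ᵀ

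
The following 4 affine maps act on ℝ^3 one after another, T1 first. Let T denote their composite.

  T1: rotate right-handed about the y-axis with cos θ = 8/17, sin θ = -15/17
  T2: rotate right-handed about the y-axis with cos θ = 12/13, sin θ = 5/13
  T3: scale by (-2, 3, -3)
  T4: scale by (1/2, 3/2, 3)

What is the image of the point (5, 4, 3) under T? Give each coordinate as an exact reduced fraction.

T1 rotate right-handed about the y-axis with cos θ = 8/17, sin θ = -15/17: (5, 4, 3) → (-5/17, 4, 99/17)
T2 rotate right-handed about the y-axis with cos θ = 12/13, sin θ = 5/13: (-5/17, 4, 99/17) → (435/221, 4, 1213/221)
T3 scale by (-2, 3, -3): (435/221, 4, 1213/221) → (-870/221, 12, -3639/221)
T4 scale by (1/2, 3/2, 3): (-870/221, 12, -3639/221) → (-435/221, 18, -10917/221)

T(p) = (-435/221, 18, -10917/221)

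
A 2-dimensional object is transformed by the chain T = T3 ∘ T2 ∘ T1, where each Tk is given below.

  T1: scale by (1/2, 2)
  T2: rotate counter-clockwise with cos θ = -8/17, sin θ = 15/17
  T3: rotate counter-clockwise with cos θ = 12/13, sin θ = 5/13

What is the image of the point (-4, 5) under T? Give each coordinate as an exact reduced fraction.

T(p) = (-1058/221, -1990/221)

T1 scale by (1/2, 2): (-4, 5) → (-2, 10)
T2 rotate counter-clockwise with cos θ = -8/17, sin θ = 15/17: (-2, 10) → (-134/17, -110/17)
T3 rotate counter-clockwise with cos θ = 12/13, sin θ = 5/13: (-134/17, -110/17) → (-1058/221, -1990/221)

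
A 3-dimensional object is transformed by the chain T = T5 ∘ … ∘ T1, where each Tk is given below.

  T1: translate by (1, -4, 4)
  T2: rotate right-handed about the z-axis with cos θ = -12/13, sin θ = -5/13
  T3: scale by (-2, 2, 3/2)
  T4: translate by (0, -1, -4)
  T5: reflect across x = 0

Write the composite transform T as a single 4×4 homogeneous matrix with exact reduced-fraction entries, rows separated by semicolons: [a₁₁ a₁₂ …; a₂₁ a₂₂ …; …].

T1 = [1 0 0 1; 0 1 0 -4; 0 0 1 4; 0 0 0 1]
T2·T1 = [-12/13 5/13 0 -32/13; -5/13 -12/13 0 43/13; 0 0 1 4; 0 0 0 1]
T3·…·T1 = [24/13 -10/13 0 64/13; -10/13 -24/13 0 86/13; 0 0 3/2 6; 0 0 0 1]
T4·…·T1 = [24/13 -10/13 0 64/13; -10/13 -24/13 0 73/13; 0 0 3/2 2; 0 0 0 1]
T5·…·T1 = [-24/13 10/13 0 -64/13; -10/13 -24/13 0 73/13; 0 0 3/2 2; 0 0 0 1]

T = [-24/13 10/13 0 -64/13; -10/13 -24/13 0 73/13; 0 0 3/2 2; 0 0 0 1]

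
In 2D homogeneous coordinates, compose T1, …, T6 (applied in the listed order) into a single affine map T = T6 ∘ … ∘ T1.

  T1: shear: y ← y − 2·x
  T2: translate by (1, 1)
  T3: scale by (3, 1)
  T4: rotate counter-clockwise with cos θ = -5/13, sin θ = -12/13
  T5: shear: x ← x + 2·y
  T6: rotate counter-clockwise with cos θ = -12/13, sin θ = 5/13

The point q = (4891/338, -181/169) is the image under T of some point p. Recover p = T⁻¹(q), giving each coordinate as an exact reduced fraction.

p = (1, -3/2)

T1 = [1 0 0; -2 1 0; 0 0 1]
T2·T1 = [1 0 1; -2 1 1; 0 0 1]
T3·…·T1 = [3 0 3; -2 1 1; 0 0 1]
T4·…·T1 = [-3 12/13 -3/13; -2 -5/13 -41/13; 0 0 1]
T5·…·T1 = [-7 2/13 -85/13; -2 -5/13 -41/13; 0 0 1]
T6·…·T1 = [94/13 1/169 1225/169; -11/13 70/169 67/169; 0 0 1]
det M = 3; M⁻¹ = [70/507 -1/507 -1; 11/39 94/39 -3; 0 0 1]
M⁻¹ · (4891/338, -181/169)ᵀ = (1, -3/2)ᵀ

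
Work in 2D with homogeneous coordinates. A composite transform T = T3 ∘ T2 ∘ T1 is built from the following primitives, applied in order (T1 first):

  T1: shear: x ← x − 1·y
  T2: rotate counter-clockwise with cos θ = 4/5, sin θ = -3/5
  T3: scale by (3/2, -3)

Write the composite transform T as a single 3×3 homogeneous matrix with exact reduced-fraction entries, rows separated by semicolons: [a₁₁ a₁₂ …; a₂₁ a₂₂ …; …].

T1 = [1 -1 0; 0 1 0; 0 0 1]
T2·T1 = [4/5 -1/5 0; -3/5 7/5 0; 0 0 1]
T3·…·T1 = [6/5 -3/10 0; 9/5 -21/5 0; 0 0 1]

T = [6/5 -3/10 0; 9/5 -21/5 0; 0 0 1]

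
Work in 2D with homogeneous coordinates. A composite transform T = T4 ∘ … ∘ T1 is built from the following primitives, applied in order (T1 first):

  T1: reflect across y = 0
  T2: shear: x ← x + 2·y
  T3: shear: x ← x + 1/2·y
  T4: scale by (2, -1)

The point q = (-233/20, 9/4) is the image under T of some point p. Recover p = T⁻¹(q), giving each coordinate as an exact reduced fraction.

p = (-1/5, 9/4)

T1 = [1 0 0; 0 -1 0; 0 0 1]
T2·T1 = [1 -2 0; 0 -1 0; 0 0 1]
T3·…·T1 = [1 -5/2 0; 0 -1 0; 0 0 1]
T4·…·T1 = [2 -5 0; 0 1 0; 0 0 1]
det M = 2; M⁻¹ = [1/2 5/2 0; 0 1 0; 0 0 1]
M⁻¹ · (-233/20, 9/4)ᵀ = (-1/5, 9/4)ᵀ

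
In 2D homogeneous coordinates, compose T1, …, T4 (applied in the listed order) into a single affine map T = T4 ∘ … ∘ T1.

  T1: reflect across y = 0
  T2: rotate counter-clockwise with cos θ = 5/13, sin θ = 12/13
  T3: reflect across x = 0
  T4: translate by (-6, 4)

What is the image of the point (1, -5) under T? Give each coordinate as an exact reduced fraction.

T1 reflect across y = 0: (1, -5) → (1, 5)
T2 rotate counter-clockwise with cos θ = 5/13, sin θ = 12/13: (1, 5) → (-55/13, 37/13)
T3 reflect across x = 0: (-55/13, 37/13) → (55/13, 37/13)
T4 translate by (-6, 4): (55/13, 37/13) → (-23/13, 89/13)

T(p) = (-23/13, 89/13)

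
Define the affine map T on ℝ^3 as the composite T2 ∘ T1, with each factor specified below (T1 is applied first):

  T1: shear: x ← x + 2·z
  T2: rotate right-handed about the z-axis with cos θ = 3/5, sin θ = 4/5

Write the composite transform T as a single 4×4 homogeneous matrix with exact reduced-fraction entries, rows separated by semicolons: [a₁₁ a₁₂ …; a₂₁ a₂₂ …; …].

T = [3/5 -4/5 6/5 0; 4/5 3/5 8/5 0; 0 0 1 0; 0 0 0 1]

T1 = [1 0 2 0; 0 1 0 0; 0 0 1 0; 0 0 0 1]
T2·T1 = [3/5 -4/5 6/5 0; 4/5 3/5 8/5 0; 0 0 1 0; 0 0 0 1]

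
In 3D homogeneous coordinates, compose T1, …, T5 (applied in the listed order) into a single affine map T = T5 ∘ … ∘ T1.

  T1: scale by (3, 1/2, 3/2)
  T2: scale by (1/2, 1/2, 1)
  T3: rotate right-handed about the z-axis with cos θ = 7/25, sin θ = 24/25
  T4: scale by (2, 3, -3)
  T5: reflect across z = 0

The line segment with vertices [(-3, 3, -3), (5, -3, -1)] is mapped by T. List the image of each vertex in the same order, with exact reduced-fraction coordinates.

image vertices: (-99/25, -1233/100, -27/2), (141/25, 2097/100, -9/2)

T1 scale by (3, 1/2, 3/2): (-3, 3, -3) → (-9, 3/2, -9/2); (5, -3, -1) → (15, -3/2, -3/2)
T2 scale by (1/2, 1/2, 1): (-9, 3/2, -9/2) → (-9/2, 3/4, -9/2); (15, -3/2, -3/2) → (15/2, -3/4, -3/2)
T3 rotate right-handed about the z-axis with cos θ = 7/25, sin θ = 24/25: (-9/2, 3/4, -9/2) → (-99/50, -411/100, -9/2); (15/2, -3/4, -3/2) → (141/50, 699/100, -3/2)
T4 scale by (2, 3, -3): (-99/50, -411/100, -9/2) → (-99/25, -1233/100, 27/2); (141/50, 699/100, -3/2) → (141/25, 2097/100, 9/2)
T5 reflect across z = 0: (-99/25, -1233/100, 27/2) → (-99/25, -1233/100, -27/2); (141/25, 2097/100, 9/2) → (141/25, 2097/100, -9/2)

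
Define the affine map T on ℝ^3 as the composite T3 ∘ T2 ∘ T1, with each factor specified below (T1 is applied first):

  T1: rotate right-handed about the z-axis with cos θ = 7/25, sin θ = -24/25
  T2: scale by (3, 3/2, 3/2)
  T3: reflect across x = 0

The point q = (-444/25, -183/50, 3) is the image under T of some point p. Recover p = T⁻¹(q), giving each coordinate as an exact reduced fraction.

T1 = [7/25 24/25 0 0; -24/25 7/25 0 0; 0 0 1 0; 0 0 0 1]
T2·T1 = [21/25 72/25 0 0; -36/25 21/50 0 0; 0 0 3/2 0; 0 0 0 1]
T3·…·T1 = [-21/25 -72/25 0 0; -36/25 21/50 0 0; 0 0 3/2 0; 0 0 0 1]
det M = -27/4; M⁻¹ = [-7/75 -16/25 0 0; -8/25 14/75 0 0; 0 0 2/3 0; 0 0 0 1]
M⁻¹ · (-444/25, -183/50, 3)ᵀ = (4, 5, 2)ᵀ

p = (4, 5, 2)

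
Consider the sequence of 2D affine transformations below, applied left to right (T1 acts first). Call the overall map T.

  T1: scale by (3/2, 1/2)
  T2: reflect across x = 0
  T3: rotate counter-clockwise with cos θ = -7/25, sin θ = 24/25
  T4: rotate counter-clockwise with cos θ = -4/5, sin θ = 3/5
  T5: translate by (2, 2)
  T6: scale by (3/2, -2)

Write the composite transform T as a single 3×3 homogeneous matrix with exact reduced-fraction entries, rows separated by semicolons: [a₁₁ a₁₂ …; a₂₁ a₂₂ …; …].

T1 = [3/2 0 0; 0 1/2 0; 0 0 1]
T2·T1 = [-3/2 0 0; 0 1/2 0; 0 0 1]
T3·…·T1 = [21/50 -12/25 0; -36/25 -7/50 0; 0 0 1]
T4·…·T1 = [66/125 117/250 0; 351/250 -22/125 0; 0 0 1]
T5·…·T1 = [66/125 117/250 2; 351/250 -22/125 2; 0 0 1]
T6·…·T1 = [99/125 351/500 3; -351/125 44/125 -4; 0 0 1]

T = [99/125 351/500 3; -351/125 44/125 -4; 0 0 1]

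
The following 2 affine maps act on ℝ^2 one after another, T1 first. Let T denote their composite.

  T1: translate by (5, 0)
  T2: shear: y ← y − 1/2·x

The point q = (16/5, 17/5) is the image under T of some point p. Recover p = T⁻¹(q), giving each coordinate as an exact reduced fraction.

p = (-9/5, 5)

T1 = [1 0 5; 0 1 0; 0 0 1]
T2·T1 = [1 0 5; -1/2 1 -5/2; 0 0 1]
det M = 1; M⁻¹ = [1 0 -5; 1/2 1 0; 0 0 1]
M⁻¹ · (16/5, 17/5)ᵀ = (-9/5, 5)ᵀ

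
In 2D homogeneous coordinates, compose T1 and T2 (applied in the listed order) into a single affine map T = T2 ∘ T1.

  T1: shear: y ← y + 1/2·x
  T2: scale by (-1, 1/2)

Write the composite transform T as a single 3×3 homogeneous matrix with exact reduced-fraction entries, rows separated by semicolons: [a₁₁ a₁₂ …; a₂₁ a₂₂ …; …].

T = [-1 0 0; 1/4 1/2 0; 0 0 1]

T1 = [1 0 0; 1/2 1 0; 0 0 1]
T2·T1 = [-1 0 0; 1/4 1/2 0; 0 0 1]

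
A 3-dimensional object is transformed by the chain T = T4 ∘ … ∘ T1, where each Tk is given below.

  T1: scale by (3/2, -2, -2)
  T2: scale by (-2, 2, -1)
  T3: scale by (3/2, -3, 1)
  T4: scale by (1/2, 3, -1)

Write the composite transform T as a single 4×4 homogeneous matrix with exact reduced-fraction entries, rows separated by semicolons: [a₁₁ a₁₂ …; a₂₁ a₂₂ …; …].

T1 = [3/2 0 0 0; 0 -2 0 0; 0 0 -2 0; 0 0 0 1]
T2·T1 = [-3 0 0 0; 0 -4 0 0; 0 0 2 0; 0 0 0 1]
T3·…·T1 = [-9/2 0 0 0; 0 12 0 0; 0 0 2 0; 0 0 0 1]
T4·…·T1 = [-9/4 0 0 0; 0 36 0 0; 0 0 -2 0; 0 0 0 1]

T = [-9/4 0 0 0; 0 36 0 0; 0 0 -2 0; 0 0 0 1]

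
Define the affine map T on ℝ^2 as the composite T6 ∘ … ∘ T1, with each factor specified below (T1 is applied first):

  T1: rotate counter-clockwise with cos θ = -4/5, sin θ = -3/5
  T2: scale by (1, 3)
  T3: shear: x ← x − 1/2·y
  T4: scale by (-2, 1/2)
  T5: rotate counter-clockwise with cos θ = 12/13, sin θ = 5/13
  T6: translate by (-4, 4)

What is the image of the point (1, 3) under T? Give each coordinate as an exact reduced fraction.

T1 rotate counter-clockwise with cos θ = -4/5, sin θ = -3/5: (1, 3) → (1, -3)
T2 scale by (1, 3): (1, -3) → (1, -9)
T3 shear: x ← x − 1/2·y: (1, -9) → (11/2, -9)
T4 scale by (-2, 1/2): (11/2, -9) → (-11, -9/2)
T5 rotate counter-clockwise with cos θ = 12/13, sin θ = 5/13: (-11, -9/2) → (-219/26, -109/13)
T6 translate by (-4, 4): (-219/26, -109/13) → (-323/26, -57/13)

T(p) = (-323/26, -57/13)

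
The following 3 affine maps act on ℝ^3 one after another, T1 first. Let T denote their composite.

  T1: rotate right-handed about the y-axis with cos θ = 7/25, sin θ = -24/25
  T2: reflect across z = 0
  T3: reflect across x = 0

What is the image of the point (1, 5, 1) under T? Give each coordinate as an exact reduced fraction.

T(p) = (17/25, 5, -31/25)

T1 rotate right-handed about the y-axis with cos θ = 7/25, sin θ = -24/25: (1, 5, 1) → (-17/25, 5, 31/25)
T2 reflect across z = 0: (-17/25, 5, 31/25) → (-17/25, 5, -31/25)
T3 reflect across x = 0: (-17/25, 5, -31/25) → (17/25, 5, -31/25)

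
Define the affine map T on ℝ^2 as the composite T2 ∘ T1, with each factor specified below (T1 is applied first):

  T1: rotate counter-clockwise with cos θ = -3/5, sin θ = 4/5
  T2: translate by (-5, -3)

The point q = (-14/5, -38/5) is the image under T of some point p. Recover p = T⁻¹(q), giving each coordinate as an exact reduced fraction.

T1 = [-3/5 -4/5 0; 4/5 -3/5 0; 0 0 1]
T2·T1 = [-3/5 -4/5 -5; 4/5 -3/5 -3; 0 0 1]
det M = 1; M⁻¹ = [-3/5 4/5 -3/5; -4/5 -3/5 -29/5; 0 0 1]
M⁻¹ · (-14/5, -38/5)ᵀ = (-5, 1)ᵀ

p = (-5, 1)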